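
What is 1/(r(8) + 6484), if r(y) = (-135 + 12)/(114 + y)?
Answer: 122/790925 ≈ 0.00015425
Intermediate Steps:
r(y) = -123/(114 + y)
1/(r(8) + 6484) = 1/(-123/(114 + 8) + 6484) = 1/(-123/122 + 6484) = 1/(790925/122) = 122/790925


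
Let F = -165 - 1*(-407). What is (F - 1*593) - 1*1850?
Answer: -2201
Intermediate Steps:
F = 242 (F = -165 + 407 = 242)
(F - 1*593) - 1*1850 = (242 - 1*593) - 1*1850 = (242 - 593) - 1850 = -351 - 1850 = -2201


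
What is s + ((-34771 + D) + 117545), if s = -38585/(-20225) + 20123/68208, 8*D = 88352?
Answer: 25885121551151/275901360 ≈ 93820.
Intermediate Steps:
D = 11044 (D = (1/8)*88352 = 11044)
s = 607758671/275901360 (s = -38585*(-1/20225) + 20123*(1/68208) = 7717/4045 + 20123/68208 = 607758671/275901360 ≈ 2.2028)
s + ((-34771 + D) + 117545) = 607758671/275901360 + ((-34771 + 11044) + 117545) = 607758671/275901360 + (-23727 + 117545) = 607758671/275901360 + 93818 = 25885121551151/275901360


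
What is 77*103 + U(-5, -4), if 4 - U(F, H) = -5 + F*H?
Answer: 7920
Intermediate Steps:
U(F, H) = 9 - F*H (U(F, H) = 4 - (-5 + F*H) = 4 + (5 - F*H) = 9 - F*H)
77*103 + U(-5, -4) = 77*103 + (9 - 1*(-5)*(-4)) = 7931 + (9 - 20) = 7931 - 11 = 7920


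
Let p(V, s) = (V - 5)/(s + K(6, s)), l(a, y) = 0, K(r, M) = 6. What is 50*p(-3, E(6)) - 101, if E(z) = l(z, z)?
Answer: -503/3 ≈ -167.67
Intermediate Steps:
E(z) = 0
p(V, s) = (-5 + V)/(6 + s) (p(V, s) = (V - 5)/(s + 6) = (-5 + V)/(6 + s))
50*p(-3, E(6)) - 101 = 50*((-5 - 3)/(6 + 0)) - 101 = 50*(-8/6) - 101 = 50*((1/6)*(-8)) - 101 = 50*(-4/3) - 101 = -200/3 - 101 = -503/3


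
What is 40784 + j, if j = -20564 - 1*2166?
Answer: 18054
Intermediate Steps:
j = -22730 (j = -20564 - 2166 = -22730)
40784 + j = 40784 - 22730 = 18054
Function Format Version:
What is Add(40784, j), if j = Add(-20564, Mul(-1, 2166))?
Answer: 18054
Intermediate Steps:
j = -22730 (j = Add(-20564, -2166) = -22730)
Add(40784, j) = Add(40784, -22730) = 18054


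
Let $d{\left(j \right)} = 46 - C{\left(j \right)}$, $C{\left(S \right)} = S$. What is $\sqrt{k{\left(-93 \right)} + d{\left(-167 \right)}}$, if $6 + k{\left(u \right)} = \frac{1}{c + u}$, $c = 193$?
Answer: $\frac{\sqrt{20701}}{10} \approx 14.388$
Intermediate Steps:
$d{\left(j \right)} = 46 - j$
$k{\left(u \right)} = -6 + \frac{1}{193 + u}$
$\sqrt{k{\left(-93 \right)} + d{\left(-167 \right)}} = \sqrt{\frac{-1157 - -558}{193 - 93} + \left(46 - -167\right)} = \sqrt{\frac{-1157 + 558}{100} + \left(46 + 167\right)} = \sqrt{\frac{1}{100} \left(-599\right) + 213} = \sqrt{- \frac{599}{100} + 213} = \sqrt{\frac{20701}{100}} = \frac{\sqrt{20701}}{10}$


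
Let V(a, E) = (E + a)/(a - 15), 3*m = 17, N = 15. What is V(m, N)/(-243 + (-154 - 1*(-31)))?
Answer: 31/5124 ≈ 0.0060500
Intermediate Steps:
m = 17/3 (m = (⅓)*17 = 17/3 ≈ 5.6667)
V(a, E) = (E + a)/(-15 + a)
V(m, N)/(-243 + (-154 - 1*(-31))) = ((15 + 17/3)/(-15 + 17/3))/(-243 + (-154 - 1*(-31))) = ((62/3)/(-28/3))/(-243 + (-154 + 31)) = (-3/28*62/3)/(-243 - 123) = -31/14/(-366) = -31/14*(-1/366) = 31/5124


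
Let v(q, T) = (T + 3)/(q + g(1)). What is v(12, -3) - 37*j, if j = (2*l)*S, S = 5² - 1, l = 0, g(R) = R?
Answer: 0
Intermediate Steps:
S = 24 (S = 25 - 1 = 24)
v(q, T) = (3 + T)/(1 + q) (v(q, T) = (T + 3)/(q + 1) = (3 + T)/(1 + q))
j = 0 (j = (2*0)*24 = 0*24 = 0)
v(12, -3) - 37*j = (3 - 3)/(1 + 12) - 37*0 = 0/13 + 0 = (1/13)*0 + 0 = 0 + 0 = 0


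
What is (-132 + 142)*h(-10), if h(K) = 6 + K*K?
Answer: 1060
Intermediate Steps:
h(K) = 6 + K²
(-132 + 142)*h(-10) = (-132 + 142)*(6 + (-10)²) = 10*(6 + 100) = 10*106 = 1060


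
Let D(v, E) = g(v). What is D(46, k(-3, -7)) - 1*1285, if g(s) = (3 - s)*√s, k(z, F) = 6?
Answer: -1285 - 43*√46 ≈ -1576.6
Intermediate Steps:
g(s) = √s*(3 - s)
D(v, E) = √v*(3 - v)
D(46, k(-3, -7)) - 1*1285 = √46*(3 - 1*46) - 1*1285 = √46*(3 - 46) - 1285 = √46*(-43) - 1285 = -43*√46 - 1285 = -1285 - 43*√46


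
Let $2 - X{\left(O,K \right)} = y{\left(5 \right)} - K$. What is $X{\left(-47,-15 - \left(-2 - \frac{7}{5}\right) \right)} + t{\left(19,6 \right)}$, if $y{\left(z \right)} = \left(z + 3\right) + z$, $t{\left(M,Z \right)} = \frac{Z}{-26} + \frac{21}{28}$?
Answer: $- \frac{5741}{260} \approx -22.081$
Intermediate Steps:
$t{\left(M,Z \right)} = \frac{3}{4} - \frac{Z}{26}$ ($t{\left(M,Z \right)} = Z \left(- \frac{1}{26}\right) + 21 \cdot \frac{1}{28} = - \frac{Z}{26} + \frac{3}{4} = \frac{3}{4} - \frac{Z}{26}$)
$y{\left(z \right)} = 3 + 2 z$ ($y{\left(z \right)} = \left(3 + z\right) + z = 3 + 2 z$)
$X{\left(O,K \right)} = -11 + K$ ($X{\left(O,K \right)} = 2 - \left(\left(3 + 2 \cdot 5\right) - K\right) = 2 - \left(\left(3 + 10\right) - K\right) = 2 - \left(13 - K\right) = 2 + \left(-13 + K\right) = -11 + K$)
$X{\left(-47,-15 - \left(-2 - \frac{7}{5}\right) \right)} + t{\left(19,6 \right)} = \left(-11 - \frac{58}{5}\right) + \left(\frac{3}{4} - \frac{3}{13}\right) = \left(-11 + \left(-15 + \left(\frac{7}{5} + 2\right)\right)\right) + \frac{27}{52} = \left(-11 + \left(-15 + \frac{17}{5}\right)\right) + \frac{27}{52} = \left(-11 - \frac{58}{5}\right) + \frac{27}{52} = - \frac{113}{5} + \frac{27}{52} = - \frac{5741}{260}$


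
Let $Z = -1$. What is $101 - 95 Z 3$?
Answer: $386$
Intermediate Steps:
$101 - 95 Z 3 = 101 - 95 \left(\left(-1\right) 3\right) = 101 - -285 = 101 + 285 = 386$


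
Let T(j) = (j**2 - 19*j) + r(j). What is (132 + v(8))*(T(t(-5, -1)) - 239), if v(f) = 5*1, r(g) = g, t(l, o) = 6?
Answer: -42607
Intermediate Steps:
v(f) = 5
T(j) = j**2 - 18*j (T(j) = (j**2 - 19*j) + j = j**2 - 18*j)
(132 + v(8))*(T(t(-5, -1)) - 239) = (132 + 5)*(6*(-18 + 6) - 239) = 137*(6*(-12) - 239) = 137*(-72 - 239) = 137*(-311) = -42607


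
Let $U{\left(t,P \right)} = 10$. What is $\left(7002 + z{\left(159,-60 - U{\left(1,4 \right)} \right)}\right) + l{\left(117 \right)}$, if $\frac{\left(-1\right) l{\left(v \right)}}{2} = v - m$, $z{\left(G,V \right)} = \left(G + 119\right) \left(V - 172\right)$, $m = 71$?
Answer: $-60366$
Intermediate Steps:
$z{\left(G,V \right)} = \left(-172 + V\right) \left(119 + G\right)$ ($z{\left(G,V \right)} = \left(119 + G\right) \left(-172 + V\right) = \left(-172 + V\right) \left(119 + G\right)$)
$l{\left(v \right)} = 142 - 2 v$ ($l{\left(v \right)} = - 2 \left(v - 71\right) = - 2 \left(-71 + v\right) = 142 - 2 v$)
$\left(7002 + z{\left(159,-60 - U{\left(1,4 \right)} \right)}\right) + l{\left(117 \right)} = \left(7002 + \left(-20468 - 27348 + 119 \left(-60 - 10\right) + 159 \left(-60 - 10\right)\right)\right) + \left(142 - 234\right) = \left(7002 + \left(-20468 - 27348 + 119 \left(-70\right) + 159 \left(-70\right)\right)\right) - 92 = \left(7002 - 67276\right) - 92 = -60274 - 92 = -60366$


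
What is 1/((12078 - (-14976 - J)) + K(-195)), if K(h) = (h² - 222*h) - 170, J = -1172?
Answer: 1/107027 ≈ 9.3434e-6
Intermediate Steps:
K(h) = -170 + h² - 222*h
1/((12078 - (-14976 - J)) + K(-195)) = 1/((12078 - (-14976 - 1*(-1172))) + (-170 + (-195)² - 222*(-195))) = 1/((12078 - (-14976 + 1172)) + (-170 + 38025 + 43290)) = 1/((12078 - 1*(-13804)) + 81145) = 1/((12078 + 13804) + 81145) = 1/(25882 + 81145) = 1/107027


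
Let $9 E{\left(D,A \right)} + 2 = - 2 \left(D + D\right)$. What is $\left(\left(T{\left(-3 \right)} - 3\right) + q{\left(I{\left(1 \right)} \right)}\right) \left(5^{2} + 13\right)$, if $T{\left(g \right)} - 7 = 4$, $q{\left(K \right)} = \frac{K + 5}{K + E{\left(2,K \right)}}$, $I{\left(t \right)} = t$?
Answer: $-1748$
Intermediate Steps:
$E{\left(D,A \right)} = - \frac{2}{9} - \frac{4 D}{9}$ ($E{\left(D,A \right)} = - \frac{2}{9} + \frac{\left(-2\right) \left(D + D\right)}{9} = - \frac{2}{9} + \frac{\left(-2\right) 2 D}{9} = - \frac{2}{9} + \frac{\left(-4\right) D}{9} = - \frac{2}{9} - \frac{4 D}{9}$)
$q{\left(K \right)} = \frac{5 + K}{- \frac{10}{9} + K}$ ($q{\left(K \right)} = \frac{K + 5}{K - \frac{10}{9}} = \frac{5 + K}{K - \frac{10}{9}} = \frac{5 + K}{- \frac{10}{9} + K}$)
$T{\left(g \right)} = 11$ ($T{\left(g \right)} = 7 + 4 = 11$)
$\left(\left(T{\left(-3 \right)} - 3\right) + q{\left(I{\left(1 \right)} \right)}\right) \left(5^{2} + 13\right) = \left(\left(11 - 3\right) + \frac{9 \left(5 + 1\right)}{-10 + 9 \cdot 1}\right) \left(5^{2} + 13\right) = \left(8 + 9 \frac{1}{-10 + 9} \cdot 6\right) \left(25 + 13\right) = \left(8 + 9 \frac{1}{-1} \cdot 6\right) 38 = \left(8 + 9 \left(-1\right) 6\right) 38 = \left(8 - 54\right) 38 = \left(-46\right) 38 = -1748$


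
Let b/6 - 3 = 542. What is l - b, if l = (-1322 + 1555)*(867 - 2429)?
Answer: -367216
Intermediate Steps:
b = 3270 (b = 18 + 6*542 = 18 + 3252 = 3270)
l = -363946 (l = 233*(-1562) = -363946)
l - b = -363946 - 1*3270 = -363946 - 3270 = -367216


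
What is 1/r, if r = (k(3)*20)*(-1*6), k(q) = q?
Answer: -1/360 ≈ -0.0027778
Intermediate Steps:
r = -360 (r = (3*20)*(-1*6) = 60*(-6) = -360)
1/r = 1/(-360) = -1/360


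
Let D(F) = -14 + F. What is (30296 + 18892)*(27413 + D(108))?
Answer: 1353014316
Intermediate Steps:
(30296 + 18892)*(27413 + D(108)) = (30296 + 18892)*(27413 + (-14 + 108)) = 49188*(27413 + 94) = 49188*27507 = 1353014316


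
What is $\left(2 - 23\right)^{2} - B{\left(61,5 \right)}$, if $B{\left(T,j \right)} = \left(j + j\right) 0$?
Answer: $441$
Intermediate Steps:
$B{\left(T,j \right)} = 0$ ($B{\left(T,j \right)} = 2 j 0 = 0$)
$\left(2 - 23\right)^{2} - B{\left(61,5 \right)} = \left(2 - 23\right)^{2} - 0 = \left(-21\right)^{2} + 0 = 441 + 0 = 441$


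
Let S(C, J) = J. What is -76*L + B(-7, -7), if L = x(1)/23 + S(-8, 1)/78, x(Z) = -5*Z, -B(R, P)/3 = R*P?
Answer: -117913/897 ≈ -131.45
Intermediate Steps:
B(R, P) = -3*P*R (B(R, P) = -3*R*P = -3*P*R)
L = -367/1794 (L = -5*1/23 + 1/78 = -5*1/23 + 1*(1/78) = -5/23 + 1/78 = -367/1794 ≈ -0.20457)
-76*L + B(-7, -7) = -76*(-367/1794) - 3*(-7)*(-7) = 13946/897 - 147 = -117913/897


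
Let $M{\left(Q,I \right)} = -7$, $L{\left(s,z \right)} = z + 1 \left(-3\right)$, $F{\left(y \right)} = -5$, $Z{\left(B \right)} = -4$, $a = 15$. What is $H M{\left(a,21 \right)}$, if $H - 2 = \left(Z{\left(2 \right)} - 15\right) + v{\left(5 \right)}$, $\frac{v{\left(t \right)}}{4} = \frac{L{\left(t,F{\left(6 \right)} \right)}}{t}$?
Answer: $\frac{819}{5} \approx 163.8$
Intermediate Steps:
$L{\left(s,z \right)} = -3 + z$ ($L{\left(s,z \right)} = z - 3 = -3 + z$)
$v{\left(t \right)} = - \frac{32}{t}$ ($v{\left(t \right)} = 4 \frac{-3 - 5}{t} = 4 \left(- \frac{8}{t}\right) = - \frac{32}{t}$)
$H = - \frac{117}{5}$ ($H = 2 - \left(19 + \frac{32}{5}\right) = 2 - \frac{127}{5} = - \frac{117}{5} \approx -23.4$)
$H M{\left(a,21 \right)} = \left(- \frac{117}{5}\right) \left(-7\right) = \frac{819}{5}$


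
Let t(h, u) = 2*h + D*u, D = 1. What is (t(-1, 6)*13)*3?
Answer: 156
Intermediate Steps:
t(h, u) = u + 2*h (t(h, u) = 2*h + 1*u = 2*h + u = u + 2*h)
(t(-1, 6)*13)*3 = ((6 + 2*(-1))*13)*3 = ((6 - 2)*13)*3 = (4*13)*3 = 52*3 = 156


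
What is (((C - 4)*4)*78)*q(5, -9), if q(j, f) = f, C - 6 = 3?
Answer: -14040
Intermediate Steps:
C = 9 (C = 6 + 3 = 9)
(((C - 4)*4)*78)*q(5, -9) = (((9 - 4)*4)*78)*(-9) = ((5*4)*78)*(-9) = (20*78)*(-9) = 1560*(-9) = -14040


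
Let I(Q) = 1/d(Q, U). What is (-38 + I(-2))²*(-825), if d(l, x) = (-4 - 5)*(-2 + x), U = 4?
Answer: -129036875/108 ≈ -1.1948e+6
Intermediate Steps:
d(l, x) = 18 - 9*x (d(l, x) = -9*(-2 + x) = 18 - 9*x)
I(Q) = -1/18 (I(Q) = 1/(18 - 9*4) = 1/(18 - 36) = 1/(-18) = -1/18)
(-38 + I(-2))²*(-825) = (-38 - 1/18)²*(-825) = (-685/18)²*(-825) = (469225/324)*(-825) = -129036875/108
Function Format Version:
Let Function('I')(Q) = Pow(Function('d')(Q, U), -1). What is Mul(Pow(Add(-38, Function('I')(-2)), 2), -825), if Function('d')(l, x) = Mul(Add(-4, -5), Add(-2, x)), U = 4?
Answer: Rational(-129036875, 108) ≈ -1.1948e+6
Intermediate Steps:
Function('d')(l, x) = Add(18, Mul(-9, x)) (Function('d')(l, x) = Mul(-9, Add(-2, x)) = Add(18, Mul(-9, x)))
Function('I')(Q) = Rational(-1, 18) (Function('I')(Q) = Pow(Add(18, Mul(-9, 4)), -1) = Pow(Add(18, -36), -1) = Pow(-18, -1) = Rational(-1, 18))
Mul(Pow(Add(-38, Function('I')(-2)), 2), -825) = Mul(Pow(Add(-38, Rational(-1, 18)), 2), -825) = Mul(Pow(Rational(-685, 18), 2), -825) = Mul(Rational(469225, 324), -825) = Rational(-129036875, 108)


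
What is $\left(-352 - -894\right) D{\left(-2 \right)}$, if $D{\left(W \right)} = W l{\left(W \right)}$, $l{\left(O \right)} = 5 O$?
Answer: $10840$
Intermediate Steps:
$D{\left(W \right)} = 5 W^{2}$ ($D{\left(W \right)} = W 5 W = 5 W^{2}$)
$\left(-352 - -894\right) D{\left(-2 \right)} = \left(-352 - -894\right) 5 \left(-2\right)^{2} = \left(-352 + 894\right) 5 \cdot 4 = 542 \cdot 20 = 10840$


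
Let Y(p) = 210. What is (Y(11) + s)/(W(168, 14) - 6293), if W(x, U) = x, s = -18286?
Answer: 18076/6125 ≈ 2.9512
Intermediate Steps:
(Y(11) + s)/(W(168, 14) - 6293) = (210 - 18286)/(168 - 6293) = -18076/(-6125) = -18076*(-1/6125) = 18076/6125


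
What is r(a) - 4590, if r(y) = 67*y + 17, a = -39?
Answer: -7186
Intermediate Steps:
r(y) = 17 + 67*y
r(a) - 4590 = (17 + 67*(-39)) - 4590 = (17 - 2613) - 4590 = -2596 - 4590 = -7186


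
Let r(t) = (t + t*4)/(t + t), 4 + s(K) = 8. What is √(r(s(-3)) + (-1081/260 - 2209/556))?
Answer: I*√1838568290/18070 ≈ 2.3729*I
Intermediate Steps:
s(K) = 4 (s(K) = -4 + 8 = 4)
r(t) = 5/2 (r(t) = (t + 4*t)/((2*t)) = (5*t)*(1/(2*t)) = 5/2)
√(r(s(-3)) + (-1081/260 - 2209/556)) = √(5/2 + (-1081/260 - 2209/556)) = √(5/2 - 73461/9035) = √(-101747/18070) = I*√1838568290/18070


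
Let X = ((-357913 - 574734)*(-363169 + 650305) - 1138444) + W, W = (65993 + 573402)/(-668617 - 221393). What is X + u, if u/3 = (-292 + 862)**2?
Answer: -47668346900521351/178002 ≈ -2.6780e+11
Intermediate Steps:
W = -127879/178002 (W = 639395/(-890010) = 639395*(-1/890010) = -127879/178002 ≈ -0.71841)
X = -47668520399070751/178002 (X = ((-357913 - 574734)*(-363169 + 650305) - 1138444) - 127879/178002 = (-932647*287136 - 1138444) - 127879/178002 = (-267796528992 - 1138444) - 127879/178002 = -267797667436 - 127879/178002 = -47668520399070751/178002 ≈ -2.6780e+11)
u = 974700 (u = 3*(-292 + 862)**2 = 3*570**2 = 3*324900 = 974700)
X + u = -47668520399070751/178002 + 974700 = -47668346900521351/178002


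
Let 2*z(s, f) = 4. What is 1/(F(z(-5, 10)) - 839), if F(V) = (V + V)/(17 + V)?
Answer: -19/15937 ≈ -0.0011922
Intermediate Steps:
z(s, f) = 2 (z(s, f) = (½)*4 = 2)
F(V) = 2*V/(17 + V) (F(V) = (2*V)/(17 + V) = 2*V/(17 + V))
1/(F(z(-5, 10)) - 839) = 1/(2*2/(17 + 2) - 839) = 1/(2*2/19 - 839) = 1/(2*2*(1/19) - 839) = 1/(4/19 - 839) = 1/(-15937/19) = -19/15937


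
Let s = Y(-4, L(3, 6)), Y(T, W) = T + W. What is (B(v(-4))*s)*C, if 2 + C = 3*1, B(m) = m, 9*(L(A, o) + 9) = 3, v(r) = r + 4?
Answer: 0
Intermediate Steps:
v(r) = 4 + r
L(A, o) = -26/3 (L(A, o) = -9 + (⅑)*3 = -9 + ⅓ = -26/3)
C = 1 (C = -2 + 3*1 = -2 + 3 = 1)
s = -38/3 (s = -4 - 26/3 = -38/3 ≈ -12.667)
(B(v(-4))*s)*C = ((4 - 4)*(-38/3))*1 = (0*(-38/3))*1 = 0*1 = 0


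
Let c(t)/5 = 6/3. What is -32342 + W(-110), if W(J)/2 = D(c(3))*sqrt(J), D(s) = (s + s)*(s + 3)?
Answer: -32342 + 520*I*sqrt(110) ≈ -32342.0 + 5453.8*I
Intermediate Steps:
c(t) = 10 (c(t) = 5*(6/3) = 5*(6*(1/3)) = 5*2 = 10)
D(s) = 2*s*(3 + s) (D(s) = (2*s)*(3 + s) = 2*s*(3 + s))
W(J) = 520*sqrt(J) (W(J) = 2*((2*10*(3 + 10))*sqrt(J)) = 2*((2*10*13)*sqrt(J)) = 2*(260*sqrt(J)) = 520*sqrt(J))
-32342 + W(-110) = -32342 + 520*sqrt(-110) = -32342 + 520*(I*sqrt(110)) = -32342 + 520*I*sqrt(110)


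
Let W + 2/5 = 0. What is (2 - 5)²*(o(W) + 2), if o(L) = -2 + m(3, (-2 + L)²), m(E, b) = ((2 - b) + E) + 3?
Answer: 504/25 ≈ 20.160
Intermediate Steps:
W = -⅖ (W = -⅖ + 0 = -⅖ ≈ -0.40000)
m(E, b) = 5 + E - b (m(E, b) = (2 + E - b) + 3 = 5 + E - b)
o(L) = 6 - (-2 + L)² (o(L) = -2 + (5 + 3 - (-2 + L)²) = -2 + (8 - (-2 + L)²) = 6 - (-2 + L)²)
(2 - 5)²*(o(W) + 2) = (2 - 5)²*((6 - (-2 - ⅖)²) + 2) = (-3)²*((6 - (-12/5)²) + 2) = 9*((6 - 1*144/25) + 2) = 9*((6 - 144/25) + 2) = 9*(6/25 + 2) = 9*(56/25) = 504/25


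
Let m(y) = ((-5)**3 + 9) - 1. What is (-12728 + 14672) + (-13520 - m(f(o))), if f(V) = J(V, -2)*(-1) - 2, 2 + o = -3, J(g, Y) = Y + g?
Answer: -11459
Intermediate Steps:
o = -5 (o = -2 - 3 = -5)
f(V) = -V (f(V) = (-2 + V)*(-1) - 2 = (2 - V) - 2 = -V)
m(y) = -117 (m(y) = (-125 + 9) - 1 = -116 - 1 = -117)
(-12728 + 14672) + (-13520 - m(f(o))) = (-12728 + 14672) + (-13520 - 1*(-117)) = 1944 + (-13520 + 117) = 1944 - 13403 = -11459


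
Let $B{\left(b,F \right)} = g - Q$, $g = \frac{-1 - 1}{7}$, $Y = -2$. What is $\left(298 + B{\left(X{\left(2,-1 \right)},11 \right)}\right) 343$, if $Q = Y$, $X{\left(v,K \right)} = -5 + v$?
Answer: $102802$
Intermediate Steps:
$Q = -2$
$g = - \frac{2}{7}$ ($g = \left(-1 - 1\right) \frac{1}{7} = \left(-2\right) \frac{1}{7} = - \frac{2}{7} \approx -0.28571$)
$B{\left(b,F \right)} = \frac{12}{7}$ ($B{\left(b,F \right)} = - \frac{2}{7} - -2 = - \frac{2}{7} + 2 = \frac{12}{7}$)
$\left(298 + B{\left(X{\left(2,-1 \right)},11 \right)}\right) 343 = \left(298 + \frac{12}{7}\right) 343 = \frac{2098}{7} \cdot 343 = 102802$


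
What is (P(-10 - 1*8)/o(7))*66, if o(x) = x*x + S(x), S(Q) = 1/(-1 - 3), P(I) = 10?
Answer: 176/13 ≈ 13.538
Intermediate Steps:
S(Q) = -¼ (S(Q) = 1/(-4) = -¼)
o(x) = -¼ + x² (o(x) = x*x - ¼ = x² - ¼ = -¼ + x²)
(P(-10 - 1*8)/o(7))*66 = (10/(-¼ + 7²))*66 = (10/(-¼ + 49))*66 = (10/(195/4))*66 = (10*(4/195))*66 = (8/39)*66 = 176/13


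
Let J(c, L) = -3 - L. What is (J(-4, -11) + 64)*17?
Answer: 1224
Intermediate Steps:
(J(-4, -11) + 64)*17 = ((-3 - 1*(-11)) + 64)*17 = ((-3 + 11) + 64)*17 = (8 + 64)*17 = 72*17 = 1224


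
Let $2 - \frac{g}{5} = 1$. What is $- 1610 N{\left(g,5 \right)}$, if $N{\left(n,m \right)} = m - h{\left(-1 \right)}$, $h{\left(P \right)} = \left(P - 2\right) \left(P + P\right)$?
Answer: $1610$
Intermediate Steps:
$h{\left(P \right)} = 2 P \left(-2 + P\right)$ ($h{\left(P \right)} = \left(-2 + P\right) 2 P = 2 P \left(-2 + P\right)$)
$g = 5$ ($g = 10 - 5 = 5$)
$N{\left(n,m \right)} = -6 + m$ ($N{\left(n,m \right)} = m - 2 \left(-1\right) \left(-2 - 1\right) = m - 2 \left(-1\right) \left(-3\right) = m - 6 = -6 + m$)
$- 1610 N{\left(g,5 \right)} = - 1610 \left(-6 + 5\right) = \left(-1610\right) \left(-1\right) = 1610$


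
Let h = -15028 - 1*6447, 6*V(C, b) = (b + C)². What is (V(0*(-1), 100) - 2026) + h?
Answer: -65503/3 ≈ -21834.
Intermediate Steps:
V(C, b) = (C + b)²/6 (V(C, b) = (b + C)²/6 = (C + b)²/6)
h = -21475 (h = -15028 - 6447 = -21475)
(V(0*(-1), 100) - 2026) + h = ((0*(-1) + 100)²/6 - 2026) - 21475 = ((0 + 100)²/6 - 2026) - 21475 = ((⅙)*100² - 2026) - 21475 = ((⅙)*10000 - 2026) - 21475 = (5000/3 - 2026) - 21475 = -1078/3 - 21475 = -65503/3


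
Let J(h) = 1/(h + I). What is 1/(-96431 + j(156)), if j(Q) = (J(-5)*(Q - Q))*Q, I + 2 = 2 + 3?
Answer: -1/96431 ≈ -1.0370e-5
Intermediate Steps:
I = 3 (I = -2 + (2 + 3) = -2 + 5 = 3)
J(h) = 1/(3 + h) (J(h) = 1/(h + 3) = 1/(3 + h))
j(Q) = 0 (j(Q) = ((Q - Q)/(3 - 5))*Q = (0/(-2))*Q = (-½*0)*Q = 0*Q = 0)
1/(-96431 + j(156)) = 1/(-96431 + 0) = 1/(-96431) = -1/96431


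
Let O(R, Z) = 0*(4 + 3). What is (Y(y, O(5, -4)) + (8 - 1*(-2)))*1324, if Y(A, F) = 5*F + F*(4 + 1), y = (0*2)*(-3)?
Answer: 13240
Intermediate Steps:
O(R, Z) = 0 (O(R, Z) = 0*7 = 0)
y = 0 (y = 0*(-3) = 0)
Y(A, F) = 10*F (Y(A, F) = 5*F + F*5 = 5*F + 5*F = 10*F)
(Y(y, O(5, -4)) + (8 - 1*(-2)))*1324 = (10*0 + (8 - 1*(-2)))*1324 = (0 + (8 + 2))*1324 = (0 + 10)*1324 = 10*1324 = 13240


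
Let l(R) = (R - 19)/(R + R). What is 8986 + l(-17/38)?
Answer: 306263/34 ≈ 9007.7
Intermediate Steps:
l(R) = (-19 + R)/(2*R) (l(R) = (-19 + R)/((2*R)) = (-19 + R)*(1/(2*R)) = (-19 + R)/(2*R))
8986 + l(-17/38) = 8986 + (-19 - 17/38)/(2*((-17/38))) = 8986 + (-19 - 17*1/38)/(2*((-17*1/38))) = 8986 + (-19 - 17/38)/(2*(-17/38)) = 8986 + (½)*(-38/17)*(-739/38) = 8986 + 739/34 = 306263/34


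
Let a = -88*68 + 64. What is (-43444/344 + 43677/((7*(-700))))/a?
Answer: 28487561/1247344000 ≈ 0.022839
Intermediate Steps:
a = -5920 (a = -5984 + 64 = -5920)
(-43444/344 + 43677/((7*(-700))))/a = (-43444/344 + 43677/((7*(-700))))/(-5920) = (-43444*1/344 + 43677/(-4900))*(-1/5920) = (-10861/86 + 43677*(-1/4900))*(-1/5920) = (-10861/86 - 43677/4900)*(-1/5920) = -28487561/210700*(-1/5920) = 28487561/1247344000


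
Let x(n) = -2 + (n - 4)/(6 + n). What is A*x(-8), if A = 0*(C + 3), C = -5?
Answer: 0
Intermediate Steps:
x(n) = -2 + (-4 + n)/(6 + n)
A = 0 (A = 0*(-5 + 3) = 0*(-2) = 0)
A*x(-8) = 0*((-16 - 1*(-8))/(6 - 8)) = 0*((-16 + 8)/(-2)) = 0*(-½*(-8)) = 0*4 = 0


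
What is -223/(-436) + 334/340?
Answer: 55361/37060 ≈ 1.4938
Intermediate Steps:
-223/(-436) + 334/340 = -223*(-1/436) + 334*(1/340) = 223/436 + 167/170 = 55361/37060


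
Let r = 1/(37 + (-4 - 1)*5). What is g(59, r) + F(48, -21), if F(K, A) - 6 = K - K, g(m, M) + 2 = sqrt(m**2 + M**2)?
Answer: 4 + sqrt(501265)/12 ≈ 63.000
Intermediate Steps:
r = 1/12 (r = 1/(37 - 5*5) = 1/(37 - 25) = 1/12 ≈ 0.083333)
g(m, M) = -2 + sqrt(M**2 + m**2) (g(m, M) = -2 + sqrt(m**2 + M**2) = -2 + sqrt(M**2 + m**2))
F(K, A) = 6 (F(K, A) = 6 + (K - K) = 6 + 0 = 6)
g(59, r) + F(48, -21) = (-2 + sqrt((1/12)**2 + 59**2)) + 6 = (-2 + sqrt(1/144 + 3481)) + 6 = (-2 + sqrt(501265/144)) + 6 = (-2 + sqrt(501265)/12) + 6 = 4 + sqrt(501265)/12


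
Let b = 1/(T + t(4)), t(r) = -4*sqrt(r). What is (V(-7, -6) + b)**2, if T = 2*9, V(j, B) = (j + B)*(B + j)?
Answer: 2859481/100 ≈ 28595.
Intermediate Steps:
V(j, B) = (B + j)**2 (V(j, B) = (B + j)*(B + j) = (B + j)**2)
T = 18
b = 1/10 (b = 1/(18 - 4*sqrt(4)) = 1/(18 - 4*2) = 1/(18 - 8) = 1/10 ≈ 0.10000)
(V(-7, -6) + b)**2 = ((-6 - 7)**2 + 1/10)**2 = ((-13)**2 + 1/10)**2 = (169 + 1/10)**2 = (1691/10)**2 = 2859481/100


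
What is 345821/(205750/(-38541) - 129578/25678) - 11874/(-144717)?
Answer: -8254727975526553039/247883679798661 ≈ -33301.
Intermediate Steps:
345821/(205750/(-38541) - 129578/25678) - 11874/(-144717) = 345821/(205750*(-1/38541) - 129578*1/25678) - 11874*(-1/144717) = 345821/(-205750/38541 - 64789/12839) + 3958/48239 = 345821/(-5138657099/494827899) + 3958/48239 = 345821*(-494827899/5138657099) + 3958/48239 = -171121878860079/5138657099 + 3958/48239 = -8254727975526553039/247883679798661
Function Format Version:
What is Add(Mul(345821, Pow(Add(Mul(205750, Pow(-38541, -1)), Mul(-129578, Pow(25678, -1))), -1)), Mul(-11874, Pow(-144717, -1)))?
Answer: Rational(-8254727975526553039, 247883679798661) ≈ -33301.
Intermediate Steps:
Add(Mul(345821, Pow(Add(Mul(205750, Pow(-38541, -1)), Mul(-129578, Pow(25678, -1))), -1)), Mul(-11874, Pow(-144717, -1))) = Add(Mul(345821, Pow(Add(Mul(205750, Rational(-1, 38541)), Mul(-129578, Rational(1, 25678))), -1)), Mul(-11874, Rational(-1, 144717))) = Add(Mul(345821, Pow(Add(Rational(-205750, 38541), Rational(-64789, 12839)), -1)), Rational(3958, 48239)) = Add(Mul(345821, Pow(Rational(-5138657099, 494827899), -1)), Rational(3958, 48239)) = Add(Mul(345821, Rational(-494827899, 5138657099)), Rational(3958, 48239)) = Add(Rational(-171121878860079, 5138657099), Rational(3958, 48239)) = Rational(-8254727975526553039, 247883679798661)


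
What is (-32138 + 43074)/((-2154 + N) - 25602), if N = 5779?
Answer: -10936/21977 ≈ -0.49761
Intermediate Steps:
(-32138 + 43074)/((-2154 + N) - 25602) = (-32138 + 43074)/((-2154 + 5779) - 25602) = 10936/(3625 - 25602) = 10936/(-21977) = 10936*(-1/21977) = -10936/21977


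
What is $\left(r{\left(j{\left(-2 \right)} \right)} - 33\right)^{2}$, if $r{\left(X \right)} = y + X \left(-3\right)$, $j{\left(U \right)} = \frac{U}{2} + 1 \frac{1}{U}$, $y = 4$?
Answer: $\frac{2401}{4} \approx 600.25$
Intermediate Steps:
$j{\left(U \right)} = \frac{1}{U} + \frac{U}{2}$ ($j{\left(U \right)} = U \frac{1}{2} + \frac{1}{U} = \frac{U}{2} + \frac{1}{U} = \frac{1}{U} + \frac{U}{2}$)
$r{\left(X \right)} = 4 - 3 X$ ($r{\left(X \right)} = 4 + X \left(-3\right) = 4 - 3 X$)
$\left(r{\left(j{\left(-2 \right)} \right)} - 33\right)^{2} = \left(\left(4 - 3 \left(\frac{1}{-2} + \frac{1}{2} \left(-2\right)\right)\right) - 33\right)^{2} = \left(\left(4 - 3 \left(- \frac{1}{2} - 1\right)\right) - 33\right)^{2} = \left(\left(4 - - \frac{9}{2}\right) - 33\right)^{2} = \left(\left(4 + \frac{9}{2}\right) - 33\right)^{2} = \left(\frac{17}{2} - 33\right)^{2} = \left(- \frac{49}{2}\right)^{2} = \frac{2401}{4}$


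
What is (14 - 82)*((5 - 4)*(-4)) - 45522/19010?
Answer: 2562599/9505 ≈ 269.61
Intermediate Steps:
(14 - 82)*((5 - 4)*(-4)) - 45522/19010 = -68*(-4) - 45522*1/19010 = -68*(-4) - 22761/9505 = 272 - 22761/9505 = 2562599/9505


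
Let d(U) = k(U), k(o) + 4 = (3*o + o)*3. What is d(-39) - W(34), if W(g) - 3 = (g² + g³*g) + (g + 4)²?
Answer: -1339411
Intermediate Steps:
k(o) = -4 + 12*o (k(o) = -4 + (3*o + o)*3 = -4 + (4*o)*3 = -4 + 12*o)
W(g) = 3 + g² + g⁴ + (4 + g)² (W(g) = 3 + ((g² + g³*g) + (g + 4)²) = 3 + ((g² + g⁴) + (4 + g)²) = 3 + (g² + g⁴ + (4 + g)²) = 3 + g² + g⁴ + (4 + g)²)
d(U) = -4 + 12*U
d(-39) - W(34) = (-4 + 12*(-39)) - (3 + 34² + 34⁴ + (4 + 34)²) = (-4 - 468) - (3 + 1156 + 1336336 + 38²) = -472 - (3 + 1156 + 1336336 + 1444) = -472 - 1*1338939 = -472 - 1338939 = -1339411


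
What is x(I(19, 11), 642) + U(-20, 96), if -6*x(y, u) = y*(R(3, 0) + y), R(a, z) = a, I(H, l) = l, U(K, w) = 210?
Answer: 553/3 ≈ 184.33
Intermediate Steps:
x(y, u) = -y*(3 + y)/6
x(I(19, 11), 642) + U(-20, 96) = -1/6*11*(3 + 11) + 210 = -1/6*11*14 + 210 = -77/3 + 210 = 553/3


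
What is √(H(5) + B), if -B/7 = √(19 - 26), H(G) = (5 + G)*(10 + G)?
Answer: √(150 - 7*I*√7) ≈ 12.271 - 0.75465*I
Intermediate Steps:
B = -7*I*√7 (B = -7*√(19 - 26) = -7*I*√7 ≈ -18.52*I)
√(H(5) + B) = √((50 + 5² + 15*5) - 7*I*√7) = √((50 + 25 + 75) - 7*I*√7) = √(150 - 7*I*√7)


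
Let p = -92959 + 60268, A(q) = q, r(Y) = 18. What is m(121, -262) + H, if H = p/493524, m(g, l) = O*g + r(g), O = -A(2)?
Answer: -36860689/164508 ≈ -224.07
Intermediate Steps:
O = -2 (O = -1*2 = -2)
p = -32691
m(g, l) = 18 - 2*g (m(g, l) = -2*g + 18 = 18 - 2*g)
H = -10897/164508 (H = -32691/493524 = -32691*1/493524 = -10897/164508 ≈ -0.066240)
m(121, -262) + H = (18 - 2*121) - 10897/164508 = (18 - 242) - 10897/164508 = -224 - 10897/164508 = -36860689/164508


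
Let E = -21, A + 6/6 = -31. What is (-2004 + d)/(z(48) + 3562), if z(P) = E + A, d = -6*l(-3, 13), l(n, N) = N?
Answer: -2082/3509 ≈ -0.59333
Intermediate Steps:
A = -32 (A = -1 - 31 = -32)
d = -78 (d = -6*13 = -78)
z(P) = -53 (z(P) = -21 - 32 = -53)
(-2004 + d)/(z(48) + 3562) = (-2004 - 78)/(-53 + 3562) = -2082/3509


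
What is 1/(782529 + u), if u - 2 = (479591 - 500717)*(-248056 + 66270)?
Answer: 1/3841193567 ≈ 2.6034e-10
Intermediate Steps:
u = 3840411038 (u = 2 + (479591 - 500717)*(-248056 + 66270) = 2 - 21126*(-181786) = 2 + 3840411036 = 3840411038)
1/(782529 + u) = 1/(782529 + 3840411038) = 1/3841193567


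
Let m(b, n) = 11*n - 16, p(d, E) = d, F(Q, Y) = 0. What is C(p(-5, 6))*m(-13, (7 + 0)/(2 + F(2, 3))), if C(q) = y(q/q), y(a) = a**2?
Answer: 45/2 ≈ 22.500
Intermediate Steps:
m(b, n) = -16 + 11*n
C(q) = 1 (C(q) = (q/q)**2 = 1**2 = 1)
C(p(-5, 6))*m(-13, (7 + 0)/(2 + F(2, 3))) = 1*(-16 + 11*((7 + 0)/(2 + 0))) = 1*(-16 + 11*(7/2)) = 1*(-16 + 77/2) = 1*(45/2) = 45/2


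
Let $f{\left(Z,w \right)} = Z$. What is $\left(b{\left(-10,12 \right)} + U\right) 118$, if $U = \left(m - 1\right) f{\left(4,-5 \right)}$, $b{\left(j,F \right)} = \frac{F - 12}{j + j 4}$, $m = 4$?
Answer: $1416$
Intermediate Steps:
$b{\left(j,F \right)} = \frac{-12 + F}{5 j}$ ($b{\left(j,F \right)} = \frac{-12 + F}{j + 4 j} = \frac{-12 + F}{5 j}$)
$U = 12$ ($U = \left(4 - 1\right) 4 = 3 \cdot 4 = 12$)
$\left(b{\left(-10,12 \right)} + U\right) 118 = \left(\frac{-12 + 12}{5 \left(-10\right)} + 12\right) 118 = \left(\frac{1}{5} \left(- \frac{1}{10}\right) 0 + 12\right) 118 = \left(0 + 12\right) 118 = 12 \cdot 118 = 1416$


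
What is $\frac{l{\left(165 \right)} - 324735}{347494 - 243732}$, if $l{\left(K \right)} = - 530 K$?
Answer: $- \frac{412185}{103762} \approx -3.9724$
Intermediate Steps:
$\frac{l{\left(165 \right)} - 324735}{347494 - 243732} = \frac{\left(-530\right) 165 - 324735}{347494 - 243732} = \frac{-87450 - 324735}{103762} = \left(-412185\right) \frac{1}{103762} = - \frac{412185}{103762}$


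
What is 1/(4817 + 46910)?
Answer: 1/51727 ≈ 1.9332e-5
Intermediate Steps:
1/(4817 + 46910) = 1/51727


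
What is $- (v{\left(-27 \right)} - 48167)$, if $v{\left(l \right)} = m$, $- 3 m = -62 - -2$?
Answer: $48147$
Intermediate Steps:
$m = 20$ ($m = - \frac{-62 - -2}{3} = - \frac{-62 + 2}{3} = \left(- \frac{1}{3}\right) \left(-60\right) = 20$)
$v{\left(l \right)} = 20$
$- (v{\left(-27 \right)} - 48167) = - (20 - 48167) = \left(-1\right) \left(-48147\right) = 48147$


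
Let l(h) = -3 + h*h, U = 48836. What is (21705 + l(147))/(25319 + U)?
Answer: 43311/74155 ≈ 0.58406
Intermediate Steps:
l(h) = -3 + h²
(21705 + l(147))/(25319 + U) = (21705 + (-3 + 147²))/(25319 + 48836) = (21705 + (-3 + 21609))/74155 = (21705 + 21606)*(1/74155) = 43311*(1/74155) = 43311/74155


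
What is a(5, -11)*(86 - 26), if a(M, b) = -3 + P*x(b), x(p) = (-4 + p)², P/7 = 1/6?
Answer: 15570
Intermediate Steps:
P = 7/6 ≈ 1.1667
a(M, b) = -3 + 7*(-4 + b)²/6
a(5, -11)*(86 - 26) = (-3 + 7*(-4 - 11)²/6)*(86 - 26) = (-3 + (7/6)*(-15)²)*60 = (-3 + (7/6)*225)*60 = (-3 + 525/2)*60 = (519/2)*60 = 15570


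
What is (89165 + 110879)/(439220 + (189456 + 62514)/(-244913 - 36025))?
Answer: 9366660212/20565556065 ≈ 0.45545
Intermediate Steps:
(89165 + 110879)/(439220 + (189456 + 62514)/(-244913 - 36025)) = 200044/(439220 + 251970/(-280938)) = 200044/(439220 + 251970*(-1/280938)) = 200044/(439220 - 41995/46823) = 200044/(20565556065/46823) = 200044*(46823/20565556065) = 9366660212/20565556065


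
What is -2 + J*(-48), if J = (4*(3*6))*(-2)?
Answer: 6910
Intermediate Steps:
J = -144 (J = (4*18)*(-2) = 72*(-2) = -144)
-2 + J*(-48) = -2 - 144*(-48) = -2 + 6912 = 6910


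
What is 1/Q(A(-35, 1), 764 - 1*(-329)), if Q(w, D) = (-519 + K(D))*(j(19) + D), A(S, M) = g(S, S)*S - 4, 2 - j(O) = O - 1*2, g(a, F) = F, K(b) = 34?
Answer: -1/522830 ≈ -1.9127e-6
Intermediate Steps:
j(O) = 4 - O (j(O) = 2 - (O - 1*2) = 2 - (O - 2) = 2 - (-2 + O) = 2 + (2 - O) = 4 - O)
A(S, M) = -4 + S² (A(S, M) = S*S - 4 = S² - 4 = -4 + S²)
Q(w, D) = 7275 - 485*D (Q(w, D) = (-519 + 34)*((4 - 1*19) + D) = -485*((4 - 19) + D) = -485*(-15 + D) = 7275 - 485*D)
1/Q(A(-35, 1), 764 - 1*(-329)) = 1/(7275 - 485*(764 - 1*(-329))) = 1/(7275 - 485*(764 + 329)) = 1/(7275 - 485*1093) = 1/(7275 - 530105) = 1/(-522830) = -1/522830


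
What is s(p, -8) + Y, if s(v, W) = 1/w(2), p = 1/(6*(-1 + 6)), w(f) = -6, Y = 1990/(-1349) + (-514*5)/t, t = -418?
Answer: 401231/89034 ≈ 4.5065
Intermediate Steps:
Y = 69345/14839 (Y = 1990/(-1349) - 514*5/(-418) = 1990*(-1/1349) - 2570*(-1/418) = -1990/1349 + 1285/209 = 69345/14839 ≈ 4.6732)
p = 1/30 (p = 1/(6*5) = 1/30 ≈ 0.033333)
s(v, W) = -⅙ (s(v, W) = 1/(-6) = -⅙)
s(p, -8) + Y = -⅙ + 69345/14839 = 401231/89034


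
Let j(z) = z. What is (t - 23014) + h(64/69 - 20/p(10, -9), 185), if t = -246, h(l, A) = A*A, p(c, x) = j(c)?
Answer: 10965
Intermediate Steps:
p(c, x) = c
h(l, A) = A²
(t - 23014) + h(64/69 - 20/p(10, -9), 185) = (-246 - 23014) + 185² = -23260 + 34225 = 10965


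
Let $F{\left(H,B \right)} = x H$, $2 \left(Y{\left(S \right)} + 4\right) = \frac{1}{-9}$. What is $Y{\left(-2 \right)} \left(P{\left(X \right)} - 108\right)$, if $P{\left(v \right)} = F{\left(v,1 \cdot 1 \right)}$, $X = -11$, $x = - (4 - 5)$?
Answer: $\frac{8687}{18} \approx 482.61$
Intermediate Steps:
$Y{\left(S \right)} = - \frac{73}{18}$ ($Y{\left(S \right)} = -4 + \frac{1}{2 \left(-9\right)} = -4 + \frac{1}{2} \left(- \frac{1}{9}\right) = -4 - \frac{1}{18} = - \frac{73}{18}$)
$x = 1$ ($x = \left(-1\right) \left(-1\right) = 1$)
$F{\left(H,B \right)} = H$ ($F{\left(H,B \right)} = 1 H = H$)
$P{\left(v \right)} = v$
$Y{\left(-2 \right)} \left(P{\left(X \right)} - 108\right) = - \frac{73 \left(-11 - 108\right)}{18} = \left(- \frac{73}{18}\right) \left(-119\right) = \frac{8687}{18}$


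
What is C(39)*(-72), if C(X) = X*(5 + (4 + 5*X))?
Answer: -572832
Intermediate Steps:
C(X) = X*(9 + 5*X)
C(39)*(-72) = (39*(9 + 5*39))*(-72) = (39*(9 + 195))*(-72) = (39*204)*(-72) = 7956*(-72) = -572832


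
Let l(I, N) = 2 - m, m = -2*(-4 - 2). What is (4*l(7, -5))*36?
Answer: -1440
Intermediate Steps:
m = 12 (m = -2*(-6) = 12)
l(I, N) = -10 (l(I, N) = 2 - 1*12 = 2 - 12 = -10)
(4*l(7, -5))*36 = (4*(-10))*36 = -40*36 = -1440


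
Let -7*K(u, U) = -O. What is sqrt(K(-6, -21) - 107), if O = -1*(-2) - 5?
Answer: 4*I*sqrt(329)/7 ≈ 10.365*I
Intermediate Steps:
O = -3 (O = 2 - 5 = -3)
K(u, U) = -3/7 (K(u, U) = -(-1)*(-3)/7 = -1/7*3 = -3/7)
sqrt(K(-6, -21) - 107) = sqrt(-3/7 - 107) = sqrt(-752/7) = 4*I*sqrt(329)/7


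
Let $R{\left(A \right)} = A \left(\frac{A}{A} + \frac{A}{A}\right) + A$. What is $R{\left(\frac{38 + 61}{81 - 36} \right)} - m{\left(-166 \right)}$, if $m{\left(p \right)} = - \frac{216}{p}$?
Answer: $\frac{2199}{415} \approx 5.2988$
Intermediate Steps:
$R{\left(A \right)} = 3 A$ ($R{\left(A \right)} = A \left(1 + 1\right) + A = A 2 + A = 2 A + A = 3 A$)
$R{\left(\frac{38 + 61}{81 - 36} \right)} - m{\left(-166 \right)} = 3 \frac{38 + 61}{81 - 36} - - \frac{216}{-166} = 3 \cdot \frac{99}{45} - \left(-216\right) \left(- \frac{1}{166}\right) = 3 \cdot 99 \cdot \frac{1}{45} - \frac{108}{83} = 3 \cdot \frac{11}{5} - \frac{108}{83} = \frac{33}{5} - \frac{108}{83} = \frac{2199}{415}$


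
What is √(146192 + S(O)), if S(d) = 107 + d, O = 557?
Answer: 2*√36714 ≈ 383.22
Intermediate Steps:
√(146192 + S(O)) = √(146192 + (107 + 557)) = √(146192 + 664) = √146856 = 2*√36714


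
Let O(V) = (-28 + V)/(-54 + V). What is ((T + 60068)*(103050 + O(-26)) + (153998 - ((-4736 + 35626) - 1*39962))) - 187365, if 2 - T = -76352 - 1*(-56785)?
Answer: 328264892399/40 ≈ 8.2066e+9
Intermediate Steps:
O(V) = (-28 + V)/(-54 + V)
T = 19569 (T = 2 - (-76352 - 1*(-56785)) = 2 - (-76352 + 56785) = 2 - 1*(-19567) = 2 + 19567 = 19569)
((T + 60068)*(103050 + O(-26)) + (153998 - ((-4736 + 35626) - 1*39962))) - 187365 = ((19569 + 60068)*(103050 + (-28 - 26)/(-54 - 26)) + (153998 - ((-4736 + 35626) - 1*39962))) - 187365 = (79637*(103050 - 54/(-80)) + (153998 - (30890 - 39962))) - 187365 = (79637*(103050 - 1/80*(-54)) + (153998 - 1*(-9072))) - 187365 = (79637*(103050 + 27/40) + (153998 + 9072)) - 187365 = (79637*(4122027/40) + 163070) - 187365 = (328265864199/40 + 163070) - 187365 = 328272386999/40 - 187365 = 328264892399/40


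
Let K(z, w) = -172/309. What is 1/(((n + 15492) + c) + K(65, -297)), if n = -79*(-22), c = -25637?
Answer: -309/2597935 ≈ -0.00011894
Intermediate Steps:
K(z, w) = -172/309 (K(z, w) = -172*1/309 = -172/309)
n = 1738
1/(((n + 15492) + c) + K(65, -297)) = 1/(((1738 + 15492) - 25637) - 172/309) = 1/((17230 - 25637) - 172/309) = 1/(-8407 - 172/309) = 1/(-2597935/309) = -309/2597935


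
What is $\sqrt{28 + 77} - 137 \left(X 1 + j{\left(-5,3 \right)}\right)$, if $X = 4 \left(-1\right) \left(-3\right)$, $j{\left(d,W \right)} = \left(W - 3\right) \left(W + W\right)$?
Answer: $-1644 + \sqrt{105} \approx -1633.8$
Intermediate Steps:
$j{\left(d,W \right)} = 2 W \left(-3 + W\right)$ ($j{\left(d,W \right)} = \left(-3 + W\right) 2 W = 2 W \left(-3 + W\right)$)
$X = 12$ ($X = \left(-4\right) \left(-3\right) = 12$)
$\sqrt{28 + 77} - 137 \left(X 1 + j{\left(-5,3 \right)}\right) = \sqrt{28 + 77} - 137 \left(12 \cdot 1 + 2 \cdot 3 \left(-3 + 3\right)\right) = \sqrt{105} - 137 \left(12 + 2 \cdot 3 \cdot 0\right) = \sqrt{105} - 137 \left(12 + 0\right) = \sqrt{105} - 1644 = -1644 + \sqrt{105}$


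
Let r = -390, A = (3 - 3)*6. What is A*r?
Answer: 0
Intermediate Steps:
A = 0 (A = 0*6 = 0)
A*r = 0*(-390) = 0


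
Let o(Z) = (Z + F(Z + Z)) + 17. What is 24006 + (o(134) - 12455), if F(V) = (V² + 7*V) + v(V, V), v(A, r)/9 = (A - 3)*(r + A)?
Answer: 1363762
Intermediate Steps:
v(A, r) = 9*(-3 + A)*(A + r) (v(A, r) = 9*((A - 3)*(r + A)) = 9*((-3 + A)*(A + r)) = 9*(-3 + A)*(A + r))
F(V) = -47*V + 19*V² (F(V) = (V² + 7*V) + (-27*V - 27*V + 9*V² + 9*V*V) = (V² + 7*V) + (-27*V - 27*V + 9*V² + 9*V²) = (V² + 7*V) + (-54*V + 18*V²) = -47*V + 19*V²)
o(Z) = 17 + Z + 2*Z*(-47 + 38*Z) (o(Z) = (Z + (Z + Z)*(-47 + 19*(Z + Z))) + 17 = (Z + (2*Z)*(-47 + 19*(2*Z))) + 17 = (Z + (2*Z)*(-47 + 38*Z)) + 17 = (Z + 2*Z*(-47 + 38*Z)) + 17 = 17 + Z + 2*Z*(-47 + 38*Z))
24006 + (o(134) - 12455) = 24006 + ((17 - 93*134 + 76*134²) - 12455) = 24006 + ((17 - 12462 + 76*17956) - 12455) = 24006 + ((17 - 12462 + 1364656) - 12455) = 24006 + (1352211 - 12455) = 24006 + 1339756 = 1363762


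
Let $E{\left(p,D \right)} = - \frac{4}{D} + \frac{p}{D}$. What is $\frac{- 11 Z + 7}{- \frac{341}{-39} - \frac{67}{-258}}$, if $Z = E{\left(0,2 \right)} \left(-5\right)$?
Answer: $- \frac{345462}{30197} \approx -11.44$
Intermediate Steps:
$Z = 10$ ($Z = \frac{-4 + 0}{2} \left(-5\right) = \frac{1}{2} \left(-4\right) \left(-5\right) = \left(-2\right) \left(-5\right) = 10$)
$\frac{- 11 Z + 7}{- \frac{341}{-39} - \frac{67}{-258}} = \frac{\left(-11\right) 10 + 7}{- \frac{341}{-39} - \frac{67}{-258}} = \frac{-110 + 7}{\left(-341\right) \left(- \frac{1}{39}\right) - - \frac{67}{258}} = - \frac{103}{\frac{341}{39} + \frac{67}{258}} = - \frac{103}{\frac{30197}{3354}} = \left(-103\right) \frac{3354}{30197} = - \frac{345462}{30197}$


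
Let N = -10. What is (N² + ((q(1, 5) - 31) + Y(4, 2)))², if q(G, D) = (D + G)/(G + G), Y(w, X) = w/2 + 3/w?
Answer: 89401/16 ≈ 5587.6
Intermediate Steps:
Y(w, X) = w/2 + 3/w (Y(w, X) = w*(½) + 3/w = w/2 + 3/w)
q(G, D) = (D + G)/(2*G) (q(G, D) = (D + G)/((2*G)) = (D + G)*(1/(2*G)) = (D + G)/(2*G))
(N² + ((q(1, 5) - 31) + Y(4, 2)))² = ((-10)² + (((½)*(5 + 1)/1 - 31) + ((½)*4 + 3/4)))² = (100 + (((½)*1*6 - 31) + (2 + 3*(¼))))² = (100 + ((3 - 31) + (2 + ¾)))² = (100 + (-28 + 11/4))² = (100 - 101/4)² = (299/4)² = 89401/16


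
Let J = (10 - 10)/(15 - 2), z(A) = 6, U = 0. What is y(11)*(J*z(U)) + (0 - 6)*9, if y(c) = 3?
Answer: -54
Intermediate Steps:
J = 0 (J = 0/13 = 0*(1/13) = 0)
y(11)*(J*z(U)) + (0 - 6)*9 = 3*(0*6) + (0 - 6)*9 = 3*0 - 6*9 = 0 - 54 = -54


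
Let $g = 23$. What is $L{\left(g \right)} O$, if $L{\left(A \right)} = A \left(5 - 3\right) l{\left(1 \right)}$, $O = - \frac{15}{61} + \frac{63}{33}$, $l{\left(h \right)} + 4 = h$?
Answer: $- \frac{154008}{671} \approx -229.52$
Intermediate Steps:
$l{\left(h \right)} = -4 + h$
$O = \frac{1116}{671}$ ($O = \left(-15\right) \frac{1}{61} + 63 \cdot \frac{1}{33} = - \frac{15}{61} + \frac{21}{11} = \frac{1116}{671} \approx 1.6632$)
$L{\left(A \right)} = - 6 A$ ($L{\left(A \right)} = A \left(5 - 3\right) \left(-4 + 1\right) = A 2 \left(-3\right) = 2 A \left(-3\right) = - 6 A$)
$L{\left(g \right)} O = \left(-6\right) 23 \cdot \frac{1116}{671} = \left(-138\right) \frac{1116}{671} = - \frac{154008}{671}$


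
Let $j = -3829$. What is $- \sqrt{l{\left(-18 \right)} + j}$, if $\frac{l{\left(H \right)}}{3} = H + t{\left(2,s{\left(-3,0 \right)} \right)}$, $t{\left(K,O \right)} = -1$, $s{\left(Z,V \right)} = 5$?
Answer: $- i \sqrt{3886} \approx - 62.338 i$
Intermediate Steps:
$l{\left(H \right)} = -3 + 3 H$ ($l{\left(H \right)} = 3 \left(H - 1\right) = 3 \left(-1 + H\right) = -3 + 3 H$)
$- \sqrt{l{\left(-18 \right)} + j} = - \sqrt{\left(-3 + 3 \left(-18\right)\right) - 3829} = - \sqrt{\left(-3 - 54\right) - 3829} = - \sqrt{-57 - 3829} = - \sqrt{-3886} = - i \sqrt{3886}$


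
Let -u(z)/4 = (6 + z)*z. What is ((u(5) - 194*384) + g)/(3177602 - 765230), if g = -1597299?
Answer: -1672015/2412372 ≈ -0.69310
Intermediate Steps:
u(z) = -4*z*(6 + z) (u(z) = -4*(6 + z)*z = -4*z*(6 + z))
((u(5) - 194*384) + g)/(3177602 - 765230) = ((-4*5*(6 + 5) - 194*384) - 1597299)/(3177602 - 765230) = ((-4*5*11 - 74496) - 1597299)/2412372 = ((-220 - 74496) - 1597299)*(1/2412372) = (-74716 - 1597299)*(1/2412372) = -1672015*1/2412372 = -1672015/2412372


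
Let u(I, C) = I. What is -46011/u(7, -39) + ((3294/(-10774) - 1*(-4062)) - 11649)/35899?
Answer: -1271179624965/193387913 ≈ -6573.2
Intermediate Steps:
-46011/u(7, -39) + ((3294/(-10774) - 1*(-4062)) - 11649)/35899 = -46011/7 + ((3294/(-10774) - 1*(-4062)) - 11649)/35899 = -46011*⅐ + ((3294*(-1/10774) + 4062) - 11649)*(1/35899) = -6573 + ((-1647/5387 + 4062) - 11649)*(1/35899) = -6573 + (21880347/5387 - 11649)*(1/35899) = -6573 - 40872816/5387*1/35899 = -6573 - 40872816/193387913 = -1271179624965/193387913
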